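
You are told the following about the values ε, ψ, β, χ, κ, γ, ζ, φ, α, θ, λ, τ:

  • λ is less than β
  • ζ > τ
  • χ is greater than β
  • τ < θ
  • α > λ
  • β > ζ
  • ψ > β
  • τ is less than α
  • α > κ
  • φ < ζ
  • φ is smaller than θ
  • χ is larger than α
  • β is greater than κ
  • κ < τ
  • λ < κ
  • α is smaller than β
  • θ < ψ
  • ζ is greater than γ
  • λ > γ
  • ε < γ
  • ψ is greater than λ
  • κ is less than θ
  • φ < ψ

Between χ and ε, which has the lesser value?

The relevant relations are ε < γ; γ < λ; λ < κ; κ < τ; τ < ζ; ζ < β; β < χ.
Together: ε < γ < λ < κ < τ < ζ < β < χ.
So ε < χ; ε is the smaller of the two.

ε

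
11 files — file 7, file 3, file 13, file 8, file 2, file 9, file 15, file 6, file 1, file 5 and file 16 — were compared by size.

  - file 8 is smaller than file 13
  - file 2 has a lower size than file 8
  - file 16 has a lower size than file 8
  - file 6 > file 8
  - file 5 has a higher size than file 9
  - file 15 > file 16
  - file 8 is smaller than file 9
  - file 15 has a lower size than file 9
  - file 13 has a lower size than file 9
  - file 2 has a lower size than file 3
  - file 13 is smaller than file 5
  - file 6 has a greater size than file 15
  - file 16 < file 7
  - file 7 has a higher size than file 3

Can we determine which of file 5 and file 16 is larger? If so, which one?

file 5

Chaining the given relations: file 16 < file 8 < file 13 < file 9 < file 5.
So file 5 is larger.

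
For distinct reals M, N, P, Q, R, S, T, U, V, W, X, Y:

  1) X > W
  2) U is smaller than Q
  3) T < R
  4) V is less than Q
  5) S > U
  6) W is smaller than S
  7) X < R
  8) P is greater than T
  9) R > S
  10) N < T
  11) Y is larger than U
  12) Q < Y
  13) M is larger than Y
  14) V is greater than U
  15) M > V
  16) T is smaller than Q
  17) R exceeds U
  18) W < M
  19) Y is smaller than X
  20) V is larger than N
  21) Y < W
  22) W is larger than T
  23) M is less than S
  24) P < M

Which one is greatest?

N is not greatest since N < V; U is not greatest since U < Y; V is not greatest since V < Q; T is not greatest since T < P; P is not greatest since P < M; Q is not greatest since Q < Y; Y is not greatest since Y < M; W is not greatest since W < S; M is not greatest since M < S; X is not greatest since X < R; S is not greatest since S < R.
Only R has nothing above it, so R is the greatest.

R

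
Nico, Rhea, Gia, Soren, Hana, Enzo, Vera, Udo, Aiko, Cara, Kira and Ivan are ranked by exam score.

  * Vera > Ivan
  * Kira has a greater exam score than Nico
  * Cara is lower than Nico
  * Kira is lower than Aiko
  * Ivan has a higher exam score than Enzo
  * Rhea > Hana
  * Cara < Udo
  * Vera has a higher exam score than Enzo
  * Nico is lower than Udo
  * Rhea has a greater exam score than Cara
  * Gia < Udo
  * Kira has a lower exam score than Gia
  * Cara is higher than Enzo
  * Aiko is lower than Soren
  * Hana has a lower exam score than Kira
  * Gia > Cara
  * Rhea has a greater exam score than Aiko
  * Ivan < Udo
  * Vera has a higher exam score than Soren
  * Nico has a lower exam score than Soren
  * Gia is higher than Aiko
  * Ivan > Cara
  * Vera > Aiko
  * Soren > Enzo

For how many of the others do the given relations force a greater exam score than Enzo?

The elements the relations force above Enzo are Cara, Nico, Kira, Aiko, Ivan, Rhea, Gia, Udo, Soren, Vera — no chain reaches any other.
That is 10.

10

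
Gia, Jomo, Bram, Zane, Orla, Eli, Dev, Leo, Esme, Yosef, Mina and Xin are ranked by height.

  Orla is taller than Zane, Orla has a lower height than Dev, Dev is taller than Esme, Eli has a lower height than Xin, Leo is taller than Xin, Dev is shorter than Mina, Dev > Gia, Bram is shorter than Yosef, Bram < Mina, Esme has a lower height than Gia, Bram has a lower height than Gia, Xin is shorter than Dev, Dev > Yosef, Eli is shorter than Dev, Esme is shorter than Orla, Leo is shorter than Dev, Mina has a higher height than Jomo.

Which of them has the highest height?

Eli is not greatest since Eli < Xin; Esme is not greatest since Esme < Orla; Bram is not greatest since Bram < Yosef; Zane is not greatest since Zane < Orla; Yosef is not greatest since Yosef < Dev; Jomo is not greatest since Jomo < Mina; Gia is not greatest since Gia < Dev; Xin is not greatest since Xin < Dev; Orla is not greatest since Orla < Dev; Leo is not greatest since Leo < Dev; Dev is not greatest since Dev < Mina.
Only Mina has nothing above it, so Mina is the highest height.

Mina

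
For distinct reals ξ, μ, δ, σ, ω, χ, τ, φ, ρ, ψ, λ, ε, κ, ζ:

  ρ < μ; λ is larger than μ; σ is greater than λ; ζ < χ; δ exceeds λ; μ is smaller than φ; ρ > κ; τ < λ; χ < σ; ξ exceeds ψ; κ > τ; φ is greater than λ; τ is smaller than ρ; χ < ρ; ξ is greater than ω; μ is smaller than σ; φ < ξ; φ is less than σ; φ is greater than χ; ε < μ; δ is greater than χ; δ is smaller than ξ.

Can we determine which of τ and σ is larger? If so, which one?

τ < κ and κ < ρ give τ < ρ.
With ρ < μ: τ < κ < ρ < μ.
With μ < λ: τ < κ < ρ < μ < λ.
With λ < φ: τ < κ < ρ < μ < λ < φ.
Then φ < σ extends the chain to σ.
So σ is larger.

σ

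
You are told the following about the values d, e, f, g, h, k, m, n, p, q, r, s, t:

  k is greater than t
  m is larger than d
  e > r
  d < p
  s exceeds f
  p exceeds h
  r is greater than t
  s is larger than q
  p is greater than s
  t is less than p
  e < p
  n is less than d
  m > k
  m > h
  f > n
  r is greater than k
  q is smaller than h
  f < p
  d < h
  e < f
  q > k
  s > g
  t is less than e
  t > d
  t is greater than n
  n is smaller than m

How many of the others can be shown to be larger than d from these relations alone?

The elements the relations force above d are t, k, r, e, q, f, s, h, m, p — no chain reaches any other.
That is 10.

10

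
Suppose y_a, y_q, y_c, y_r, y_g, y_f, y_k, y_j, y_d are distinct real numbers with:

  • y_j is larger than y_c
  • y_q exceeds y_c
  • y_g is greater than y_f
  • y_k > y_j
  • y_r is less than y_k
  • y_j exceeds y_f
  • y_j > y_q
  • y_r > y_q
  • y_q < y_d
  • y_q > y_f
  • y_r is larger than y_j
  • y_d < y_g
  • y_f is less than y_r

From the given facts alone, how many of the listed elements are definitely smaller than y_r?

4

Directly below y_r: y_f, y_q, y_j.
One step further: y_c (4 so far).
No other element is forced below y_r by the given relations, so the count is 4.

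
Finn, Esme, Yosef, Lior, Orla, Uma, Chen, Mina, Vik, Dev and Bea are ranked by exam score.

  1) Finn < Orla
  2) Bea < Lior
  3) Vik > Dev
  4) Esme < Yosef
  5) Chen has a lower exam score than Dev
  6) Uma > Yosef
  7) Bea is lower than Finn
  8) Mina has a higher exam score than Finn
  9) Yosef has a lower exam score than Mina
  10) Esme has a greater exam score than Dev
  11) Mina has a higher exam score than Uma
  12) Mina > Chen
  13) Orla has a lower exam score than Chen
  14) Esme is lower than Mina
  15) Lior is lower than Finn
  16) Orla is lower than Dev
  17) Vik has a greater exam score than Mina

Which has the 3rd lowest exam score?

Finn

Piecing the relations together gives one ordering: Bea < Lior < Finn < Orla < Chen < Dev < Esme < Yosef < Uma < Mina < Vik.
The 3rd smallest is Finn.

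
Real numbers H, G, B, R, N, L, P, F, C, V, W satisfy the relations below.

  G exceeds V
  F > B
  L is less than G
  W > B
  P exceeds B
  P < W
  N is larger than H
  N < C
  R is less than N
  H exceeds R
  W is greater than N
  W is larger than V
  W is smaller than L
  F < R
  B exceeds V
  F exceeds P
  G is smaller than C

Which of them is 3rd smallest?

P

Piecing the relations together gives one ordering: V < B < P < F < R < H < N < W < L < G < C.
The 3rd smallest is P.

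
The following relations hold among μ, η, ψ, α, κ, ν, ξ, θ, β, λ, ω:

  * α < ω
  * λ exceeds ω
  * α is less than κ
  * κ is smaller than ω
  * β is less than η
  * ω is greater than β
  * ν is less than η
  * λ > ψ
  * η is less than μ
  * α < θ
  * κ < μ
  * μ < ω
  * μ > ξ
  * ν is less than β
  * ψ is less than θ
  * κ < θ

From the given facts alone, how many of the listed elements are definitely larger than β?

The elements the relations force above β are η, μ, ω, λ — no chain reaches any other.
That is 4.

4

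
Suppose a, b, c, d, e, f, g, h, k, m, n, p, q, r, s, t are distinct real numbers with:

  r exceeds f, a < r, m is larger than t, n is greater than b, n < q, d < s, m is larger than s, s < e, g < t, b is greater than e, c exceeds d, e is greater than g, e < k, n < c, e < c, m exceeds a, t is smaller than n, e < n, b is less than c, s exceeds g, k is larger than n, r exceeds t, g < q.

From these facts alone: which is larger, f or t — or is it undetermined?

Following every chain through t: above t we get m, n, q, k, c, r; below t we get g.
f is not reached, and no chain runs the other way from f to t.
So the given relations leave the order of t and f undetermined.

undetermined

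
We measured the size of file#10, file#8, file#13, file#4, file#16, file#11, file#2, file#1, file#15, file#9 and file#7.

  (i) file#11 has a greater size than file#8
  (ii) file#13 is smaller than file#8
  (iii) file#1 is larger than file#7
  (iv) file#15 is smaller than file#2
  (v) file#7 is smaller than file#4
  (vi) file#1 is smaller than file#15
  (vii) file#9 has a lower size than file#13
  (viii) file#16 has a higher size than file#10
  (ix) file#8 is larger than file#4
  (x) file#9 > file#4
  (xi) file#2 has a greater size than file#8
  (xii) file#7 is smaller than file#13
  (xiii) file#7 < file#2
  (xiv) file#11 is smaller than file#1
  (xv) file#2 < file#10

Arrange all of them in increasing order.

Nothing is placed below file#7, so it is least; from there file#7 < file#4; file#4 < file#9; file#9 < file#13; file#13 < file#8; file#8 < file#11; file#11 < file#1; file#1 < file#15; file#15 < file#2; file#2 < file#10; file#10 < file#16, each given directly.

file#7 < file#4 < file#9 < file#13 < file#8 < file#11 < file#1 < file#15 < file#2 < file#10 < file#16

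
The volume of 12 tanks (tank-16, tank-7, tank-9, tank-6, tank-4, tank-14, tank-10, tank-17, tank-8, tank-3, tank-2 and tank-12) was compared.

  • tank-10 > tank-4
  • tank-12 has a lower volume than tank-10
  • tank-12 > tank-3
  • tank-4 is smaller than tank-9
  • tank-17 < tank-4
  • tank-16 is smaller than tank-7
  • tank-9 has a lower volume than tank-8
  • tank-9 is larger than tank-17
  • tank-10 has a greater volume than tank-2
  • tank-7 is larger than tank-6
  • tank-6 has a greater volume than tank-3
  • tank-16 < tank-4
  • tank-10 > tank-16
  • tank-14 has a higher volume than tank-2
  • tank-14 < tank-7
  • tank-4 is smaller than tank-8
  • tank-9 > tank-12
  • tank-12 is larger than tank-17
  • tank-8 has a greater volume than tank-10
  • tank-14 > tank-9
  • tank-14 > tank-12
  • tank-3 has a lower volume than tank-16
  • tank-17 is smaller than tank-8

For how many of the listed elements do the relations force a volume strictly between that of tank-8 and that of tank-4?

The relations place tank-4 below tank-8. An element lies strictly between them when it is forced above tank-4 and also forced below tank-8.
Above tank-4: {tank-9, tank-14, tank-10, tank-7}. Below tank-8: {tank-17, tank-3, tank-16, tank-12, tank-9, tank-2, tank-10}.
Intersection: {tank-9, tank-10} — 2.

2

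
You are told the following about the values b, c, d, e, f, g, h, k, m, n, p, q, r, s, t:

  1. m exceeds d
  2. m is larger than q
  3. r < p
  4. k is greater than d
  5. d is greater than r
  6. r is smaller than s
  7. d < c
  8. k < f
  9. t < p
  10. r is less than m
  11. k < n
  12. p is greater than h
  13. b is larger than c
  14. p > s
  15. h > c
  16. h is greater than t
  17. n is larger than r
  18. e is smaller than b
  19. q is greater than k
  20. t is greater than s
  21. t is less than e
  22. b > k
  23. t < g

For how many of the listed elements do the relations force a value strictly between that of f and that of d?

Chaining upward from d reaches: k, c, q, n, h, b, p, m.
Chaining downward from f reaches: r, k.
Strictly between d and f are those in both lists: k — 1 element.

1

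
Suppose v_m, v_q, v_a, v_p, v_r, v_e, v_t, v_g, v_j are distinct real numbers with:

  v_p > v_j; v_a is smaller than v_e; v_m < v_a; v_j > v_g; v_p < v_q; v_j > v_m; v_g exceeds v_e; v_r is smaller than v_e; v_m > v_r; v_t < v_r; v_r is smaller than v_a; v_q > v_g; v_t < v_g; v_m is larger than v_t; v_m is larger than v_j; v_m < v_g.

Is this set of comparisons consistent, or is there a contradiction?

inconsistent

We have v_j < v_m stated directly, yet also v_m < v_a < v_e < v_g < v_j by chaining the others — so v_m < v_j. Contradiction.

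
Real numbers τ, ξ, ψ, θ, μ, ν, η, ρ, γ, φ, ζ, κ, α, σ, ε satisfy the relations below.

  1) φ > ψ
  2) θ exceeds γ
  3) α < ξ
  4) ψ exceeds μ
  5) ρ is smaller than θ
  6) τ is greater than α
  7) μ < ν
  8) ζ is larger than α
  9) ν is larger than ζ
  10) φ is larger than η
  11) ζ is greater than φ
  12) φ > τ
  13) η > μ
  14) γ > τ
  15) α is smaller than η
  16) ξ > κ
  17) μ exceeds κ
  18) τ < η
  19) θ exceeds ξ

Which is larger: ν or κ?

κ < μ and μ < ψ give κ < ψ.
Then ψ < φ extends the chain to φ.
With φ < ζ: κ < μ < ψ < φ < ζ.
Then ζ < ν extends the chain to ν.
So κ < ν; ν is the larger of the two.

ν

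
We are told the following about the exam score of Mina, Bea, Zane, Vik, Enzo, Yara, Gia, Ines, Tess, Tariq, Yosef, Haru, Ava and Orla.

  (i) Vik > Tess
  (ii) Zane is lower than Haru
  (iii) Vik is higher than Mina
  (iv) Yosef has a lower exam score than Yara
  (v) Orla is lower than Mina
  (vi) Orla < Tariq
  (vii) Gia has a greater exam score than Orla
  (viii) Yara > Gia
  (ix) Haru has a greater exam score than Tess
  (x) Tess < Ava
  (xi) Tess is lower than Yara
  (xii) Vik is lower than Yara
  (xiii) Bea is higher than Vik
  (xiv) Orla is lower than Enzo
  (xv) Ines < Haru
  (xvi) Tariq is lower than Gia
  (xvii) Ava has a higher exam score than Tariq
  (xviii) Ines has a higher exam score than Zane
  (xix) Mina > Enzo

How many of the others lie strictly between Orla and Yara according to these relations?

Chaining upward from Orla reaches: Enzo, Mina, Tariq, Ava, Gia, Vik, Bea.
Chaining downward from Yara reaches: Tess, Enzo, Mina, Tariq, Gia, Yosef, Vik.
Strictly between Orla and Yara are those in both lists: Enzo, Mina, Tariq, Gia, Vik — 5 elements.

5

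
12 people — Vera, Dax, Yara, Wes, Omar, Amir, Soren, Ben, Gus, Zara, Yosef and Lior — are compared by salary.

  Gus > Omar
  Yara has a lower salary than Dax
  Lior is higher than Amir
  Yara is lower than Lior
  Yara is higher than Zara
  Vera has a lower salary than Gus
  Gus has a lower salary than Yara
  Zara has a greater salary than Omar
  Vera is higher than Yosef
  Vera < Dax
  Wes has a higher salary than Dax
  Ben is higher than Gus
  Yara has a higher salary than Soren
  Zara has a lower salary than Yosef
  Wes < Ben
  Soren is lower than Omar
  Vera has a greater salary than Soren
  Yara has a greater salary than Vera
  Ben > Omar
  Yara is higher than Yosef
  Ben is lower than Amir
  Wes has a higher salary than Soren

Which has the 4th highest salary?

Piecing the relations together gives one ordering: Soren < Omar < Zara < Yosef < Vera < Gus < Yara < Dax < Wes < Ben < Amir < Lior.
The 4th largest is Wes.

Wes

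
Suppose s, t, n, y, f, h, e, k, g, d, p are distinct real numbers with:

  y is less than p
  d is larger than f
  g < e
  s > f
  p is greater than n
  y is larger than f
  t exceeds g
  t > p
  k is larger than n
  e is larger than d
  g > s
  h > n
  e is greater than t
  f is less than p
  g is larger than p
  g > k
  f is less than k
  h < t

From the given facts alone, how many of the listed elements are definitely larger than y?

4

The elements the relations force above y are p, g, t, e — no chain reaches any other.
That is 4.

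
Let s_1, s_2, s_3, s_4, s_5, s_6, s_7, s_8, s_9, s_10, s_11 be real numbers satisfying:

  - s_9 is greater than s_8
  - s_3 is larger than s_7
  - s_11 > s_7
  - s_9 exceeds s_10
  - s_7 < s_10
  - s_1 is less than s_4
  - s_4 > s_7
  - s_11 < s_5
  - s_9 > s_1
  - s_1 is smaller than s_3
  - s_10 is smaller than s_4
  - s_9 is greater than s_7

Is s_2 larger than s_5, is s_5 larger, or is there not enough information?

undetermined

Following every chain through s_5: below s_5 we get s_7, s_11.
s_2 is not reached, and no chain runs the other way from s_2 to s_5.
So the given relations leave the order of s_5 and s_2 undetermined.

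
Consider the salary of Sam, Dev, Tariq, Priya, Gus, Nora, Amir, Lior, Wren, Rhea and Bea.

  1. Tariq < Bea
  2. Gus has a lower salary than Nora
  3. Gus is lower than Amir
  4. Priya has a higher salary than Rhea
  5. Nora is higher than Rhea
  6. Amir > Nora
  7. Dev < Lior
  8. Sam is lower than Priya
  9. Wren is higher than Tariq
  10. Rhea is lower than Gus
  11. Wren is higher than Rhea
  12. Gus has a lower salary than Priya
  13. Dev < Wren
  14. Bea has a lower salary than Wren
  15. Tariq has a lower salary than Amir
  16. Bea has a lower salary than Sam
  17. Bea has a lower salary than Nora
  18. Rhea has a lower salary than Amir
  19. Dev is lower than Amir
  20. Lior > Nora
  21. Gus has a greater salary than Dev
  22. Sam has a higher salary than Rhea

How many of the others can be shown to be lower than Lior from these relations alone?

Directly below Lior: Dev, Nora.
One step further: Rhea, Bea, Gus (5 so far).
One step further: Tariq (6 so far).
Nothing else is reachable below Lior; 6 in all.

6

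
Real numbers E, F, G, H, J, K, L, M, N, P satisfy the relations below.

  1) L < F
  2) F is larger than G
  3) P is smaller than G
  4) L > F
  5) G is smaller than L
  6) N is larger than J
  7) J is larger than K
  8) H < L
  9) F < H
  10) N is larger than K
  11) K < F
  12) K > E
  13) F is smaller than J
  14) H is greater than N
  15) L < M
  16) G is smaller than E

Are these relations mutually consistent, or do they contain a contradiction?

We have L < F stated directly, yet also F < J < N < H < L by chaining the others — so F < L. Contradiction.

inconsistent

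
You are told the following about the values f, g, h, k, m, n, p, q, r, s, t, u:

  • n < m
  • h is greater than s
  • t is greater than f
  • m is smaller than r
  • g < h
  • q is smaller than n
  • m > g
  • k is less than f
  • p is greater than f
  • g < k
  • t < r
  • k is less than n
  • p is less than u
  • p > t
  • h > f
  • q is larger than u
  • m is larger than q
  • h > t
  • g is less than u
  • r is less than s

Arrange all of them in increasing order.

Nothing is placed below g, so it is least; from there g < k; k < f; f < t; t < p; p < u; u < q; q < n; n < m; m < r; r < s; s < h, each given directly.

g < k < f < t < p < u < q < n < m < r < s < h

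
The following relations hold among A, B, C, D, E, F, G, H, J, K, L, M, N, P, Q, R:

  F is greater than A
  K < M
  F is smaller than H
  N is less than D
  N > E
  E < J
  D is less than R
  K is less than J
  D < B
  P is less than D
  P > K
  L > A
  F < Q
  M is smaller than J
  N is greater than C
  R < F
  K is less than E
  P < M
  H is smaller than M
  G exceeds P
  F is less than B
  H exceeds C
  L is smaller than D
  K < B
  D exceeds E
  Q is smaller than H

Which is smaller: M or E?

E < N and N < D give E < D.
Then D < R extends the chain to R.
Then R < F extends the chain to F.
Then F < Q extends the chain to Q.
With Q < H: E < N < D < R < F < Q < H.
Then H < M extends the chain to M.
So E < M; E is the smaller of the two.

E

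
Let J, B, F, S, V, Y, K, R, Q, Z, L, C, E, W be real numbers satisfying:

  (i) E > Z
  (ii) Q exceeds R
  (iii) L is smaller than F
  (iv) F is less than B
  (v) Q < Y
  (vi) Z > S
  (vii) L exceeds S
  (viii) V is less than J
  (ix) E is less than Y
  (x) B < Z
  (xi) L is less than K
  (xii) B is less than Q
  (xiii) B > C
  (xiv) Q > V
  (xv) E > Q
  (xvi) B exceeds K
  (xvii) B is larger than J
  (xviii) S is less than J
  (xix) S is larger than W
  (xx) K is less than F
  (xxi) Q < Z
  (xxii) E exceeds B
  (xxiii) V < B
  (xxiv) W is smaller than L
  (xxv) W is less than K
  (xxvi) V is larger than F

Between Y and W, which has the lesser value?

W < S < L < K < F < V < J < B < Q < Z < E < Y, by transitivity through S, L, K, F, V, J, B, Q, Z, E.
So W < Y; W is the smaller of the two.

W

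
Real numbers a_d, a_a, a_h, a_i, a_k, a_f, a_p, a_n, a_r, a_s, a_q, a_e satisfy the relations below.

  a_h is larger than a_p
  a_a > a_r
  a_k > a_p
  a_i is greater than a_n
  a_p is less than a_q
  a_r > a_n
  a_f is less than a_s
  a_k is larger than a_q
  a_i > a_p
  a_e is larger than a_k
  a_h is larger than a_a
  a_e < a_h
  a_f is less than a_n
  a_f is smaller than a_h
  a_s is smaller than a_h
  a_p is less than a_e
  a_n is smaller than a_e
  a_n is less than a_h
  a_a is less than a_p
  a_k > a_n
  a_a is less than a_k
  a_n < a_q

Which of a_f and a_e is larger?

a_e

a_f < a_n and a_n < a_r give a_f < a_r.
With a_r < a_a: a_f < a_n < a_r < a_a.
Then a_a < a_p extends the chain to a_p.
With a_p < a_q: a_f < a_n < a_r < a_a < a_p < a_q.
Then a_q < a_k extends the chain to a_k.
Then a_k < a_e extends the chain to a_e.
So a_f < a_e; a_e is the larger of the two.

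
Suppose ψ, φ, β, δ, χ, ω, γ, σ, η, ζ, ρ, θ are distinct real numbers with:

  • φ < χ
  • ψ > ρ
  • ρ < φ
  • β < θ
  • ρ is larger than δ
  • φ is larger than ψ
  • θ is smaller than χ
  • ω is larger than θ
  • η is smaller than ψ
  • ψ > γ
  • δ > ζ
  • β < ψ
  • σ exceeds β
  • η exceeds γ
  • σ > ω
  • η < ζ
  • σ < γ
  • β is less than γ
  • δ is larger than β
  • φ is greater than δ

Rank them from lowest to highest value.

The consecutive links are each given: β < θ; θ < ω; ω < σ; σ < γ; γ < η; η < ζ; ζ < δ; δ < ρ; ρ < ψ; ψ < φ; φ < χ.

β < θ < ω < σ < γ < η < ζ < δ < ρ < ψ < φ < χ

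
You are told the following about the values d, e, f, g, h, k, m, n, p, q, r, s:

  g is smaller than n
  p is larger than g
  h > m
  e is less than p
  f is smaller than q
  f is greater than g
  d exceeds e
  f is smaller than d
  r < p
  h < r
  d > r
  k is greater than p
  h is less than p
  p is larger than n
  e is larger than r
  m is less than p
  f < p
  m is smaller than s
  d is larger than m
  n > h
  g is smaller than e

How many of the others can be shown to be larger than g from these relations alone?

7

The elements the relations force above g are e, n, f, p, q, k, d — no chain reaches any other.
That is 7.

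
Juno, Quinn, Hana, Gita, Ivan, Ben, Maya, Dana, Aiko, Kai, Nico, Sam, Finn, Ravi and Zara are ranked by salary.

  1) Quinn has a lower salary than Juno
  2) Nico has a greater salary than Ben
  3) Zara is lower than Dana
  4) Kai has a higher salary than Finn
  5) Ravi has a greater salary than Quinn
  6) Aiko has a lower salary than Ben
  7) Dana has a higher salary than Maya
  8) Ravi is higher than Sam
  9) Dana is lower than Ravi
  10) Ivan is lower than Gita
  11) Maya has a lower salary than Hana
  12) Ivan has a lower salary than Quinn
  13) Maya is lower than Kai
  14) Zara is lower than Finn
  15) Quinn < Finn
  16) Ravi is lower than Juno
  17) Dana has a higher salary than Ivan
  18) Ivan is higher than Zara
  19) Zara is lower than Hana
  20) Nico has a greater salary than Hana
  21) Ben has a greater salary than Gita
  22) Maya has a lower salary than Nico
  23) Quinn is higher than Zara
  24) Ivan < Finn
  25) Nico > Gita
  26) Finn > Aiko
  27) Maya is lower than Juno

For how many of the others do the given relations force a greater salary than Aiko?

Directly above Aiko: Finn, Ben.
One step further: Kai, Nico (4 so far).
No other element is forced above Aiko by the given relations, so the count is 4.

4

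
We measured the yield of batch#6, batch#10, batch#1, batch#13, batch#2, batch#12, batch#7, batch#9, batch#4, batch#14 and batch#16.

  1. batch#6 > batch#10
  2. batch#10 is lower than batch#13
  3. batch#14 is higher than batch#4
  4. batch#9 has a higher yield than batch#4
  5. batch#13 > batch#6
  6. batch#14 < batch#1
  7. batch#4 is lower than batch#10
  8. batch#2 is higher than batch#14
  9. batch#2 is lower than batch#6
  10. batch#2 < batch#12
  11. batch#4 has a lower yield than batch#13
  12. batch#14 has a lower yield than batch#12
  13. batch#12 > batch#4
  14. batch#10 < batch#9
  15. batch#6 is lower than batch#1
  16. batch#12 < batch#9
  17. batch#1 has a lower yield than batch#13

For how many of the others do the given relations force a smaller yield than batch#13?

Directly below batch#13: batch#4, batch#10, batch#6, batch#1.
One step further: batch#14, batch#2 (6 so far).
Nothing else is reachable below batch#13; 6 in all.

6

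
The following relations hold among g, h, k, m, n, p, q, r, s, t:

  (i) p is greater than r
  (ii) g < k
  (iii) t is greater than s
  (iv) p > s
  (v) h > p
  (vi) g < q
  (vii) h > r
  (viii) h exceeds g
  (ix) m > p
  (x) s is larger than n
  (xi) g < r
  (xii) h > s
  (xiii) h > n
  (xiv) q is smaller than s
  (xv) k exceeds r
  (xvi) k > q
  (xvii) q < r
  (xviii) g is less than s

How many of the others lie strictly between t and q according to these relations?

1

Chaining upward from q reaches: s, r, p, h, k, m.
Chaining downward from t reaches: g, n, s.
Strictly between q and t are those in both lists: s — 1 element.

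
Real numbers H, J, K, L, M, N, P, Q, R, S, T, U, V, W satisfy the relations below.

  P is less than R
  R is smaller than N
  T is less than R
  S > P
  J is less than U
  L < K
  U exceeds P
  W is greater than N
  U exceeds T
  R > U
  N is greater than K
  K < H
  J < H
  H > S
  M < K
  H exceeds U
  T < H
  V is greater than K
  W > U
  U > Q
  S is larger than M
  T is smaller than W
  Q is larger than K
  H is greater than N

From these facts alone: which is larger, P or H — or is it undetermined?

Link the given pairs in sequence: P < U; U < R; R < N; N < H.
Chaining these gives P < U < R < N < H.
So H is larger.

H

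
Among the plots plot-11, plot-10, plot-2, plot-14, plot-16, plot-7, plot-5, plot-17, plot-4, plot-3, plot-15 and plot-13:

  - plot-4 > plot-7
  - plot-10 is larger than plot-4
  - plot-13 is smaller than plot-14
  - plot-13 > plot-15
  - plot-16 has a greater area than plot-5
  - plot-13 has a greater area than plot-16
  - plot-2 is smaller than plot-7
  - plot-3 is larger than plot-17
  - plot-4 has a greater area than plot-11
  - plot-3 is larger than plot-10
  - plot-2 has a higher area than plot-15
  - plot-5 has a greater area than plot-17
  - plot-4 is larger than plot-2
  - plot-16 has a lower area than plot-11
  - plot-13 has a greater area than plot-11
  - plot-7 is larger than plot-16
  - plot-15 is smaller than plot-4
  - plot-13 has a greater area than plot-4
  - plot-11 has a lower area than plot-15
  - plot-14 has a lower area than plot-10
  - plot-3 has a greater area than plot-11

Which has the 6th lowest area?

plot-2

The consecutive relations fix a unique order: plot-17 < plot-5 < plot-16 < plot-11 < plot-15 < plot-2 < plot-7 < plot-4 < plot-13 < plot-14 < plot-10 < plot-3.
The 6th smallest is plot-2.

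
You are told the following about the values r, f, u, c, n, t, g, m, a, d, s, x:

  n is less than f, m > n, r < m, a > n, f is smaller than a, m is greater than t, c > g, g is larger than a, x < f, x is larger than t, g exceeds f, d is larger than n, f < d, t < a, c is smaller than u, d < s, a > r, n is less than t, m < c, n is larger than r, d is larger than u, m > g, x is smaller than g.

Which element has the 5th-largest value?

Piecing the relations together gives one ordering: r < n < t < x < f < a < g < m < c < u < d < s.
The 5th largest is m.

m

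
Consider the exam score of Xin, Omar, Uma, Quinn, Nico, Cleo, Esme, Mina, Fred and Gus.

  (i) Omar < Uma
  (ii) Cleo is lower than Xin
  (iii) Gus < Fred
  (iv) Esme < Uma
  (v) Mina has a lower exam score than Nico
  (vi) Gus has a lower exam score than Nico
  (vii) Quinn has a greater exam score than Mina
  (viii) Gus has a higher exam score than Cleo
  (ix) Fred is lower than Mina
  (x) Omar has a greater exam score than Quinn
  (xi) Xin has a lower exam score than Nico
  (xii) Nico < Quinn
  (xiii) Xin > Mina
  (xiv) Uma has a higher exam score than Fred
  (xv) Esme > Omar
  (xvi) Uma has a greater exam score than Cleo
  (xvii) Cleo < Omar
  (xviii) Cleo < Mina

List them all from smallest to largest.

Cleo < Gus < Fred < Mina < Xin < Nico < Quinn < Omar < Esme < Uma

Each adjacent pair is fixed by a given relation: Cleo < Gus; Gus < Fred; Fred < Mina; Mina < Xin; Xin < Nico; Nico < Quinn; Quinn < Omar; Omar < Esme; Esme < Uma. Chaining them end to end gives the full order.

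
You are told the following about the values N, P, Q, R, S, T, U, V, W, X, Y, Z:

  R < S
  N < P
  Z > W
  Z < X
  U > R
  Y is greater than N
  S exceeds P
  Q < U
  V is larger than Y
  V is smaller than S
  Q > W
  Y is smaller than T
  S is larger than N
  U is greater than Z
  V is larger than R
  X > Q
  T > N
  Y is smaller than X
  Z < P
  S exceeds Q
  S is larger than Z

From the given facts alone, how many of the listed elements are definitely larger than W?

From W the given relations immediately reach Q, Z.
From those, P, S, U, X — 6 in total.
Nothing else is reachable above W; 6 in all.

6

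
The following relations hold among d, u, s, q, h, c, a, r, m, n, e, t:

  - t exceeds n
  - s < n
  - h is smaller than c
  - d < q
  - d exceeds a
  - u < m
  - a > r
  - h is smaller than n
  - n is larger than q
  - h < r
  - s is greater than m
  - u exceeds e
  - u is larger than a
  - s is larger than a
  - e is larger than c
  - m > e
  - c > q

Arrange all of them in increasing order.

The consecutive links are each given: h < r; r < a; a < d; d < q; q < c; c < e; e < u; u < m; m < s; s < n; n < t.

h < r < a < d < q < c < e < u < m < s < n < t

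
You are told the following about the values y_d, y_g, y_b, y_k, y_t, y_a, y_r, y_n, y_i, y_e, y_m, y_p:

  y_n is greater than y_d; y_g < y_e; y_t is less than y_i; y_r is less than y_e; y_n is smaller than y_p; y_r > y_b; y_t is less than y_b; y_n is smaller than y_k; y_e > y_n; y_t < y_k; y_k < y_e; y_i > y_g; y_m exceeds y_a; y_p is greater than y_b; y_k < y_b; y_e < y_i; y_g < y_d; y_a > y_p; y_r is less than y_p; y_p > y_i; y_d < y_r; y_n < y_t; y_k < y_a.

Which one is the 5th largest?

y_e

The consecutive relations fix a unique order: y_g < y_d < y_n < y_t < y_k < y_b < y_r < y_e < y_i < y_p < y_a < y_m.
Counting 5 from the largest end gives y_e.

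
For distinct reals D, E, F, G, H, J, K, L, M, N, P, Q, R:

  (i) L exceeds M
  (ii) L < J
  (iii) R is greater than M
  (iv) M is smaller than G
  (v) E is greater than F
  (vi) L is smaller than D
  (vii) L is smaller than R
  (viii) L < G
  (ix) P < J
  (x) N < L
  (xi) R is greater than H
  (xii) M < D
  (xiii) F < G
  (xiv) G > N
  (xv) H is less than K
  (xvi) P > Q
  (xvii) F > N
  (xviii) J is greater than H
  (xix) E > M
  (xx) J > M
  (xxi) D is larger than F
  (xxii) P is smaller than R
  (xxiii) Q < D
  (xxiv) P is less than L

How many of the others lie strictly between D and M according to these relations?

1

Chaining upward from M reaches: L, R, G, J, E.
Chaining downward from D reaches: Q, P, N, L, F.
Strictly between M and D are those in both lists: L — 1 element.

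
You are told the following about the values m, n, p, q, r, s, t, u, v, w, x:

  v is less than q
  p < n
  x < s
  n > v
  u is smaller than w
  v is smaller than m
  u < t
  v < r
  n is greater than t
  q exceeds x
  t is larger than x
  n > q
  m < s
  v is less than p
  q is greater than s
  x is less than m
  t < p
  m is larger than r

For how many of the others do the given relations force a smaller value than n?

9

Directly below n: v, t, p, q.
One step further: u, x, s (7 so far).
One step further: m (8 so far).
One step further: r (9 so far).
No other element is forced below n by the given relations, so the count is 9.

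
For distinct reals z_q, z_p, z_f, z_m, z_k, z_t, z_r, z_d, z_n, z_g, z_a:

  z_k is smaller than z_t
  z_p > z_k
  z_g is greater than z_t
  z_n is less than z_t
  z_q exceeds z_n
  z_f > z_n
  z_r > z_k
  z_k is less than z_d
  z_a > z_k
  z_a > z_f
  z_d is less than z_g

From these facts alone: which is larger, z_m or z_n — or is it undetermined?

Following every chain through z_n: above z_n we get z_f, z_a, z_t, z_q, z_g.
z_m is not reached, and no chain runs the other way from z_m to z_n.
So the given relations leave the order of z_n and z_m undetermined.

undetermined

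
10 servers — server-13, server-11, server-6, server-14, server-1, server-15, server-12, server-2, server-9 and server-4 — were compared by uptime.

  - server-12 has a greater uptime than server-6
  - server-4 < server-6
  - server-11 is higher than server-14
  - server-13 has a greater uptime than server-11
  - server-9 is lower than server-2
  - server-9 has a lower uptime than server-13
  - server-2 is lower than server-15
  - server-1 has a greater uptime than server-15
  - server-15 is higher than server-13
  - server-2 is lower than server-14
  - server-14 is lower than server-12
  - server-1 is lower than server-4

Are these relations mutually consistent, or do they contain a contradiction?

consistent

The single ordering server-9 < server-2 < server-14 < server-11 < server-13 < server-15 < server-1 < server-4 < server-6 < server-12 satisfies every listed relation, so no contradiction arises.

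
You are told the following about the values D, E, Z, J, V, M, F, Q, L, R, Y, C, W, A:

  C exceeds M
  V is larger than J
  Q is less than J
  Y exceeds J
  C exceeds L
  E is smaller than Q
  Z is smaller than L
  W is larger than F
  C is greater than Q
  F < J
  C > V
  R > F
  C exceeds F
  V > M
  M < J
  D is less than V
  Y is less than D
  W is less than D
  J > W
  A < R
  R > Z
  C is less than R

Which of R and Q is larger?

R

Link the given pairs in sequence: Q < J; J < Y; Y < D; D < V; V < C; C < R.
Together: Q < J < Y < D < V < C < R.
So Q < R; R is the larger of the two.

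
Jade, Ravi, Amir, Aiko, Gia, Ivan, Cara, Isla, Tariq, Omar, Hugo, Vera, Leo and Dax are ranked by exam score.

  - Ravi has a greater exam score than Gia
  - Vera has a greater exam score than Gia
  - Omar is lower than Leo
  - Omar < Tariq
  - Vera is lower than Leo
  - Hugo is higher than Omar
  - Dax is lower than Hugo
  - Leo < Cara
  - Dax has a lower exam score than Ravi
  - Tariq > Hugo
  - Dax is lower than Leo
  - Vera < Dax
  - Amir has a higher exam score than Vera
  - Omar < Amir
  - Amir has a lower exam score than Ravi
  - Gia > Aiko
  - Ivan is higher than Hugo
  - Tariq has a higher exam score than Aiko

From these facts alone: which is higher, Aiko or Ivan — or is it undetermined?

Aiko < Gia and Gia < Vera give Aiko < Vera.
With Vera < Dax: Aiko < Gia < Vera < Dax.
With Dax < Hugo: Aiko < Gia < Vera < Dax < Hugo.
With Hugo < Ivan: Aiko < Gia < Vera < Dax < Hugo < Ivan.
So Ivan is higher.

Ivan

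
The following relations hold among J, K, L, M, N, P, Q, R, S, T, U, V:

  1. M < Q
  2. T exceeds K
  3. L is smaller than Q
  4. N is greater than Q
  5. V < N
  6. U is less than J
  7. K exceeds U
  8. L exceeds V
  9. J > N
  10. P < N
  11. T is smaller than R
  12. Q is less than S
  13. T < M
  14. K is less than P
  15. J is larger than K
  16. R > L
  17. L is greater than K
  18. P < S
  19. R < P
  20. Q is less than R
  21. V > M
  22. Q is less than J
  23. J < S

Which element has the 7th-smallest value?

The consecutive relations fix a unique order: U < K < T < M < V < L < Q < R < P < N < J < S.
The 7th smallest is Q.

Q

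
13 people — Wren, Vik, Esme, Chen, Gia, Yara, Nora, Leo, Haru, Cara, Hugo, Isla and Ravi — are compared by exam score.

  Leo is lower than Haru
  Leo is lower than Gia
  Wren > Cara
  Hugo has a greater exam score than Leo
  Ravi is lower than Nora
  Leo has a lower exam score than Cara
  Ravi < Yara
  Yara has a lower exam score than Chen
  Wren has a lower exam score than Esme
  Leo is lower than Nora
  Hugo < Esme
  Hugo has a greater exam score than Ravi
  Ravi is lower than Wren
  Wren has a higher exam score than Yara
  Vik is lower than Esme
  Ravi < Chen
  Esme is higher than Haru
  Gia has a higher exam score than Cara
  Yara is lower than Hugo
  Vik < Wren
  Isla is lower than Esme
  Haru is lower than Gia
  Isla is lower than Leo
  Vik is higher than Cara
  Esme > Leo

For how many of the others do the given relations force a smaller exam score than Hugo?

4

Directly below Hugo: Leo, Ravi, Yara.
One step further: Isla (4 so far).
Nothing else is reachable below Hugo; 4 in all.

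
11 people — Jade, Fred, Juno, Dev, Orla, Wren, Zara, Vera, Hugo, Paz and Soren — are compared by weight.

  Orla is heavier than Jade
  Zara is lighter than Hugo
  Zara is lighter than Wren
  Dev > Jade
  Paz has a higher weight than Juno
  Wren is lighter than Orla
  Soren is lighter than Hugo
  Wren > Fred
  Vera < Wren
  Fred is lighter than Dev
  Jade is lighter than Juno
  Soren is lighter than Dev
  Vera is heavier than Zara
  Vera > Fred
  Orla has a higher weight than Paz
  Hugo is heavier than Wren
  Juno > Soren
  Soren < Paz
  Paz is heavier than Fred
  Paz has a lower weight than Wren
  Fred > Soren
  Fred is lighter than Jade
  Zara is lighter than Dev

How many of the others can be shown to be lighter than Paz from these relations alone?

4

From Paz the given relations immediately reach Soren, Fred, Juno.
From those, Jade — 4 in total.
No other element is forced below Paz by the given relations, so the count is 4.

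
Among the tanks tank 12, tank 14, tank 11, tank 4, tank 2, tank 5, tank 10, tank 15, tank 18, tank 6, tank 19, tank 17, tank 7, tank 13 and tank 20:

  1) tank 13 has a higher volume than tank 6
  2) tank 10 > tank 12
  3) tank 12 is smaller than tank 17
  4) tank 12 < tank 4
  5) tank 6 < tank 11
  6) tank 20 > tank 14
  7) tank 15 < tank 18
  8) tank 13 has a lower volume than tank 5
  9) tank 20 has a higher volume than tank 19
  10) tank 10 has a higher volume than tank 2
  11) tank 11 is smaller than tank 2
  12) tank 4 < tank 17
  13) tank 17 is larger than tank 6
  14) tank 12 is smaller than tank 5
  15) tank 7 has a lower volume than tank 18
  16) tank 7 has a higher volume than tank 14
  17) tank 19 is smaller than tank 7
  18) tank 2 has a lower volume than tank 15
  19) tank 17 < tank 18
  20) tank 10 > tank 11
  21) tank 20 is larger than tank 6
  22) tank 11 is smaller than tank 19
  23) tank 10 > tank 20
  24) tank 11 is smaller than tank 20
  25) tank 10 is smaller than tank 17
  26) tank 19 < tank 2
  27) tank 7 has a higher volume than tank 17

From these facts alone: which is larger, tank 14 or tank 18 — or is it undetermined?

Link the given pairs in sequence: tank 14 < tank 20; tank 20 < tank 10; tank 10 < tank 17; tank 17 < tank 7; tank 7 < tank 18.
Chaining these gives tank 14 < tank 20 < tank 10 < tank 17 < tank 7 < tank 18.
So tank 18 is larger.

tank 18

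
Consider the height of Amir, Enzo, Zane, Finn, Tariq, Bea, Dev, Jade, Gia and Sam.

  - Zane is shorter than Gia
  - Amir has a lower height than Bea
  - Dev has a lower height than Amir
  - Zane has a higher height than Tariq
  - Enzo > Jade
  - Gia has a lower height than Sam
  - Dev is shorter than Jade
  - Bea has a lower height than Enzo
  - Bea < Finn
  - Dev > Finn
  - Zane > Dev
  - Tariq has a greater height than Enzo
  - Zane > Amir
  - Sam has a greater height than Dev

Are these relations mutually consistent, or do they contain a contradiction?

inconsistent

Chaining the given relations yields Amir < Bea < Finn < Dev, so Amir < Dev. But one relation states Dev < Amir. These cannot both hold.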